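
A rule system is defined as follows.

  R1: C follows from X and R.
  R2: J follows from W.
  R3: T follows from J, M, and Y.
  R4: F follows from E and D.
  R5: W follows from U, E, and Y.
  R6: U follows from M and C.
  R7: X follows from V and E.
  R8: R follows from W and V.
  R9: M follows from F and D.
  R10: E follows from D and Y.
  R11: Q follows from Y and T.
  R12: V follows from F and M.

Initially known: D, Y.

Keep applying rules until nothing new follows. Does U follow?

U would need M and C (R6), but C is never established.

No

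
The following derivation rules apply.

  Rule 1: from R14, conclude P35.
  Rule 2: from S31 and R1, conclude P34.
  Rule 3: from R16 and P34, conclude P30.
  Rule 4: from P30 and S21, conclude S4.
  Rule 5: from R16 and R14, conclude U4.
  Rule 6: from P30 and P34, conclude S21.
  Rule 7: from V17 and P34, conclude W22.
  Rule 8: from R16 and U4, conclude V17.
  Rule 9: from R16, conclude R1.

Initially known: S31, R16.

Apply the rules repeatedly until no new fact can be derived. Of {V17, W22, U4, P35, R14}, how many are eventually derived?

V17 would need R16 and U4 (Rule 8), but U4 is never established.
W22 would need V17 and P34 (Rule 7), but V17 is never established.
U4 would need R16 and R14 (Rule 5), but R14 is never established.
P35 would need R14 (Rule 1), but R14 is never established.
No rule produces R14, and it is not given.
None of the 5 are reached.

0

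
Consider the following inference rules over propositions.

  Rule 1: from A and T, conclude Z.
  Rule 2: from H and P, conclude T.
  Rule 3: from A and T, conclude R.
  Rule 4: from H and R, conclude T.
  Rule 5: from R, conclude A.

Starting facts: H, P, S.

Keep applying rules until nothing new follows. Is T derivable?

From H and P, Rule 2 gives T.

Yes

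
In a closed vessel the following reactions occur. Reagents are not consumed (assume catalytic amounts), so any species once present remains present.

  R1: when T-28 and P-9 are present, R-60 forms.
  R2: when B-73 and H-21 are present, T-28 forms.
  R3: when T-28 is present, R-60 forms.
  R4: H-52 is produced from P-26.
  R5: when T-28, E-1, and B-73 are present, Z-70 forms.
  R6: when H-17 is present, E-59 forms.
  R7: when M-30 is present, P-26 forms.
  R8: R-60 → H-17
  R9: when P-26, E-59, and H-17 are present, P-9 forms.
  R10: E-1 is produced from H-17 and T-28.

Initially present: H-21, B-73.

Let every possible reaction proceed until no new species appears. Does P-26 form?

No

P-26 would need M-30 (R7), but M-30 never forms.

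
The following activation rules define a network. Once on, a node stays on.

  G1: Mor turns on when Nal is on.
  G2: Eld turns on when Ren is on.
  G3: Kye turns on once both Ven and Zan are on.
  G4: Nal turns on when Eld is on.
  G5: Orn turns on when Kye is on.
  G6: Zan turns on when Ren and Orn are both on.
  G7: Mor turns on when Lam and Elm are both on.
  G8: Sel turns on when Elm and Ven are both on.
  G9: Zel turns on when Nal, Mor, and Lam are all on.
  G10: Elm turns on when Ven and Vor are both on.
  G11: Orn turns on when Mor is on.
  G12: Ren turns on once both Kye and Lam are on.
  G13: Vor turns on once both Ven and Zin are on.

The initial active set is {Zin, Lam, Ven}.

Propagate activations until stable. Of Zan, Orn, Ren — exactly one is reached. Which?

G13: Ven and Zin on → Vor on.
G10: Ven and Vor on → Elm on.
Lam and Elm are on, so Mor turns on (G7).
G11: Mor on → Orn on.
Zan would need Ren and Orn (G6), but Ren never turns on. Ren would need Kye and Lam (G12), but Kye never turns on.

Orn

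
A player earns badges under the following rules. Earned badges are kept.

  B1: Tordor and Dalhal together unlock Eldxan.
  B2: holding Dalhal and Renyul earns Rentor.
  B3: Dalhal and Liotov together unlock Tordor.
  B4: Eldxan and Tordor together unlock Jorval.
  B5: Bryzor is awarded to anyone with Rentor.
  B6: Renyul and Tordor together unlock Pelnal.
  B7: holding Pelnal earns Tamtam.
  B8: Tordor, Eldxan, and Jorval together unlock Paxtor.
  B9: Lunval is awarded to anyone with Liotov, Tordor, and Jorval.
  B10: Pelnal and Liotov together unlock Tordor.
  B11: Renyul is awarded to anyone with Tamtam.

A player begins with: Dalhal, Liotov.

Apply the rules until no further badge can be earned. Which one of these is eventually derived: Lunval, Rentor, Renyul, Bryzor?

With Dalhal and Liotov, Tordor is earned (B3).
With Tordor and Dalhal, Eldxan is earned (B1).
With Eldxan and Tordor, Jorval is earned (B4).
With Liotov, Tordor, and Jorval, Lunval is earned (B9).
Bryzor would need Rentor (B5), but Rentor is never earned. Renyul would need Tamtam (B11), but Tamtam is never earned. Rentor would need Dalhal and Renyul (B2), but Renyul is never earned.

Lunval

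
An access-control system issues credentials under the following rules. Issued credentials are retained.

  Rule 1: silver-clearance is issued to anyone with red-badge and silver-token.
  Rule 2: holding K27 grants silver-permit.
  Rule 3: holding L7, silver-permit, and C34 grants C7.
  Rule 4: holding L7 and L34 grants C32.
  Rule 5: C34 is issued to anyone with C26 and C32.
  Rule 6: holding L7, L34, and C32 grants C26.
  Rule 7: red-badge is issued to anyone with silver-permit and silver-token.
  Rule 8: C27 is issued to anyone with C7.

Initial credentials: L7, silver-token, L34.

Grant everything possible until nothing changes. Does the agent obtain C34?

Yes

Holding L7 and L34 grants C32 (Rule 4).
Holding L7, L34, and C32 grants C26 (Rule 6).
Holding C26 and C32 grants C34 (Rule 5).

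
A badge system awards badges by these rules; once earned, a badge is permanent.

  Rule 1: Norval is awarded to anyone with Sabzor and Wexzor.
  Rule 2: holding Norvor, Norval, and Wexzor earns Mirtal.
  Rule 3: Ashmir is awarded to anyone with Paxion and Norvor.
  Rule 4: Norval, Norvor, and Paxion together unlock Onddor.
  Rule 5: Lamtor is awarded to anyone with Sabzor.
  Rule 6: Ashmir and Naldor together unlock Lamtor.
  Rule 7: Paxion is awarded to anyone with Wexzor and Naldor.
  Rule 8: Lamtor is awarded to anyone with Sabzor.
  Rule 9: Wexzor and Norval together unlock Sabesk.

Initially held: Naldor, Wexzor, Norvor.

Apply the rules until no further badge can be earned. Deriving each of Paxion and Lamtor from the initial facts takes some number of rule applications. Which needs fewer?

Paxion

Paxion: With Wexzor and Naldor, Paxion is earned (Rule 7). [1 rule application]
Lamtor: With Wexzor and Naldor, Paxion is earned (Rule 7). With Paxion and Norvor, Ashmir is earned (Rule 3). With Ashmir and Naldor, Lamtor is earned (Rule 6). [3 rule applications]
Paxion needs fewer.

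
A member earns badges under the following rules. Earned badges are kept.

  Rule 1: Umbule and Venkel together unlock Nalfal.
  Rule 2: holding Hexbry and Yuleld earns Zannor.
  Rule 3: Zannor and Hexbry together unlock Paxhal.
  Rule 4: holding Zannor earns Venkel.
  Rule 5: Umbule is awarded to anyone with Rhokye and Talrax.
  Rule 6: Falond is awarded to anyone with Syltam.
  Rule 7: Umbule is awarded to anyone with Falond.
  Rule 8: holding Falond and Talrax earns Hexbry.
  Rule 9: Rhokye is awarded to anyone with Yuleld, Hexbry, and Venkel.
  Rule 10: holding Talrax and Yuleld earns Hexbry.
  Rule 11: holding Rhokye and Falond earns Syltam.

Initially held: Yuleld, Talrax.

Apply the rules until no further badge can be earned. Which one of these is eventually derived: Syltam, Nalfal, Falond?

With Talrax and Yuleld, Hexbry is earned (Rule 10).
With Hexbry and Yuleld, Zannor is earned (Rule 2).
With Zannor, Venkel is earned (Rule 4).
With Yuleld, Hexbry, and Venkel, Rhokye is earned (Rule 9).
With Rhokye and Talrax, Umbule is earned (Rule 5).
With Umbule and Venkel, Nalfal is earned (Rule 1).
Falond would need Syltam (Rule 6), but Syltam is never earned. Syltam would need Rhokye and Falond (Rule 11), but Falond is never earned.

Nalfal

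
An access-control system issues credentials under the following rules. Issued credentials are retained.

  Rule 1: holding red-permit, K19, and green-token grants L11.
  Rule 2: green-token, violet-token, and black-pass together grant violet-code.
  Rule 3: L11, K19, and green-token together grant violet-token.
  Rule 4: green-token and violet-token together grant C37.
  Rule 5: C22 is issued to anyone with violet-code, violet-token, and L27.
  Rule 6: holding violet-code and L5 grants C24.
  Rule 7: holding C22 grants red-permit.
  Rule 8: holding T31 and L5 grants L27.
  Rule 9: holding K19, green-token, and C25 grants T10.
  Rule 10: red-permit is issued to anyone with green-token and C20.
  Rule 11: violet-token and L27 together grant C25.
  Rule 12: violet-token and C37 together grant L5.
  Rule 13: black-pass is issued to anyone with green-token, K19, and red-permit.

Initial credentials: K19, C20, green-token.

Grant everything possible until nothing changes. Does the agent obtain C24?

Holding green-token and C20 grants red-permit (Rule 10).
Holding green-token, K19, and red-permit grants black-pass (Rule 13).
Holding red-permit, K19, and green-token grants L11 (Rule 1).
Holding L11, K19, and green-token grants violet-token (Rule 3).
Holding green-token and violet-token grants C37 (Rule 4).
Holding green-token, violet-token, and black-pass grants violet-code (Rule 2).
Holding violet-token and C37 grants L5 (Rule 12).
Holding violet-code and L5 grants C24 (Rule 6).

Yes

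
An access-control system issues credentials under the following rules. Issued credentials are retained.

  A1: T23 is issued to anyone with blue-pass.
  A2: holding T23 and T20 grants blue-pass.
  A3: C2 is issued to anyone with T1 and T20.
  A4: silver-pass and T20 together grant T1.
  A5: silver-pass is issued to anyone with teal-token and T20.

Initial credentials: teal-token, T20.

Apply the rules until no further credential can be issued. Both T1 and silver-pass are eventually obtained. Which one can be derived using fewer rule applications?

silver-pass

silver-pass: Holding teal-token and T20 grants silver-pass (A5). [1 rule application]
T1: Holding teal-token and T20 grants silver-pass (A5). Holding silver-pass and T20 grants T1 (A4). [2 rule applications]
silver-pass needs fewer.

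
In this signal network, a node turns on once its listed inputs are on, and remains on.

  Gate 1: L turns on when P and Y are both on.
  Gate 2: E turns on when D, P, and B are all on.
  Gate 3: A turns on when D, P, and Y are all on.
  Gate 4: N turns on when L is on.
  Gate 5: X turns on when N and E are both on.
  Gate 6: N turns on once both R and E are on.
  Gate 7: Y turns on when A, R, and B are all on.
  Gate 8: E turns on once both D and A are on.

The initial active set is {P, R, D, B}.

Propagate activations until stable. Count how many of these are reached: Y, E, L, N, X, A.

3

Gate 2: D, P, and B on → E on.
Gate 6: R and E on → N on.
N and E are on, so X turns on (Gate 5).
Y would need A, R, and B (Gate 7), but A never turns on.
E: reached.
L would need P and Y (Gate 1), but Y never turns on.
N: reached.
X: reached.
A would need D, P, and Y (Gate 3), but Y never turns on.
Reached: E, N, and X — 3 of the 6.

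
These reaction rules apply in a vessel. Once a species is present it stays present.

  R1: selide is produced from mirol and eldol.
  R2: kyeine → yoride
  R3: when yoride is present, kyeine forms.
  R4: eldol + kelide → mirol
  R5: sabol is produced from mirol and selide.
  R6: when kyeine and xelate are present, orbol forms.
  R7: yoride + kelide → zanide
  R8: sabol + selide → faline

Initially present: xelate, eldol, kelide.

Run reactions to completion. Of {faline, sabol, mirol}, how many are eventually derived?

eldol and kelide present → mirol forms (R4).
mirol and eldol present → selide forms (R1).
mirol and selide present → sabol forms (R5).
sabol and selide present → faline forms (R8).
faline: reached.
sabol: reached.
mirol: reached.
All 3 are reached.

3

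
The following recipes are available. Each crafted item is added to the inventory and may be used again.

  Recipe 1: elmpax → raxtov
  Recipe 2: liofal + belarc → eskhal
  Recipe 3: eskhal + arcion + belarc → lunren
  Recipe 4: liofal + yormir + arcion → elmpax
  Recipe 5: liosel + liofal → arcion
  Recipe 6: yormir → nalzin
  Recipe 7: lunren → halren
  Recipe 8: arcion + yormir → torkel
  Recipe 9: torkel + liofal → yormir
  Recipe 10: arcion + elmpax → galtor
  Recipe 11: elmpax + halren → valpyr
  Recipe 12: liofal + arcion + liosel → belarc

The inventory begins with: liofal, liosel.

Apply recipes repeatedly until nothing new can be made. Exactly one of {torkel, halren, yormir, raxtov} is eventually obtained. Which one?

halren

Using Recipe 5, liosel and liofal make arcion.
Using Recipe 12, liofal, arcion, and liosel make belarc.
Using Recipe 2, liofal and belarc make eskhal.
eskhal + arcion + belarc → lunren (Recipe 3).
Using Recipe 7, lunren makes halren.
raxtov would need elmpax (Recipe 1), but elmpax is never obtained. yormir would need torkel and liofal (Recipe 9), but torkel is never obtained. torkel would need arcion and yormir (Recipe 8), but yormir is never obtained.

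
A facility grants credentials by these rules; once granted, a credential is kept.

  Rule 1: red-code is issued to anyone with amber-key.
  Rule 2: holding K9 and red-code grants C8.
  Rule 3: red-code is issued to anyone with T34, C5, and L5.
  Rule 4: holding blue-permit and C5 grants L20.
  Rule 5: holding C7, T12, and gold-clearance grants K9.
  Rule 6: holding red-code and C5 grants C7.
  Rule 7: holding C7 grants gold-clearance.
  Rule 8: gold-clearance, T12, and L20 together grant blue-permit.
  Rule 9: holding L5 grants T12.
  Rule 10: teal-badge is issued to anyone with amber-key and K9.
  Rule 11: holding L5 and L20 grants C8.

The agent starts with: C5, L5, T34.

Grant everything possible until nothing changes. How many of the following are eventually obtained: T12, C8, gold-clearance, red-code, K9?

5

Holding T34, C5, and L5 grants red-code (Rule 3).
Holding L5 grants T12 (Rule 9).
Holding red-code and C5 grants C7 (Rule 6).
Holding C7 grants gold-clearance (Rule 7).
Holding C7, T12, and gold-clearance grants K9 (Rule 5).
Holding K9 and red-code grants C8 (Rule 2).
T12: reached.
C8: reached.
gold-clearance: reached.
red-code: reached.
K9: reached.
All 5 are reached.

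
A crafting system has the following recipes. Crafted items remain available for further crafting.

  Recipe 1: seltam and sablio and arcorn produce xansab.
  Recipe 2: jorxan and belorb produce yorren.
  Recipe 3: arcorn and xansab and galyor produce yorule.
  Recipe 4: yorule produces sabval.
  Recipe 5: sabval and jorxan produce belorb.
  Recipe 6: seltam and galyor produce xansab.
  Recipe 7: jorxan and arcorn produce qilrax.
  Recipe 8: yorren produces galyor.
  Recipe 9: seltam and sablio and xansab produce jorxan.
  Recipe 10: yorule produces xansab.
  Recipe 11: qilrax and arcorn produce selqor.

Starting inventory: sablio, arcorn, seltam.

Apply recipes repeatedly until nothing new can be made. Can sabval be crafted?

No

sabval would need yorule (Recipe 4), but yorule is never obtained.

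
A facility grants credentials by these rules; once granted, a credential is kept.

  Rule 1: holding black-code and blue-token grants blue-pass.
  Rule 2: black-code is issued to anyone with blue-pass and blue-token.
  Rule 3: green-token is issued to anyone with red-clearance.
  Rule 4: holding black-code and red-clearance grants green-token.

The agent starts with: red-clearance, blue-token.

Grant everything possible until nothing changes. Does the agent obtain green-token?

Yes

Holding red-clearance grants green-token (Rule 3).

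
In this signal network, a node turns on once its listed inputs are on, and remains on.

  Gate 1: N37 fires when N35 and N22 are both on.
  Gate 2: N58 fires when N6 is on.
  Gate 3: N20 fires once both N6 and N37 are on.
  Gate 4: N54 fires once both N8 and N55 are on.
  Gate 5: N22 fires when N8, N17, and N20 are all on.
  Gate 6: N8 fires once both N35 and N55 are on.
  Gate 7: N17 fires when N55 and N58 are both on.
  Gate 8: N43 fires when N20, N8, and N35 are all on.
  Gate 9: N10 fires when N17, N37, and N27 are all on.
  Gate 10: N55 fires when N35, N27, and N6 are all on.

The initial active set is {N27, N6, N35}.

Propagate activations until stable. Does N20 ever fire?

No

N20 would need N6 and N37 (Gate 3), but N37 never turns on.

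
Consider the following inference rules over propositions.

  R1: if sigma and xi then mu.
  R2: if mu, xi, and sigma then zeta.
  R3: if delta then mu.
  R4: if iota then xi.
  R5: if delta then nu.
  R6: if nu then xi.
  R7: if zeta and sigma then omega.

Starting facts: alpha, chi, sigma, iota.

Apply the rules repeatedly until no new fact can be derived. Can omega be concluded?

Yes

iota holds, so xi follows (R4).
sigma and xi hold, so mu follows (R1).
From mu, xi, and sigma, R2 gives zeta.
zeta and sigma hold, so omega follows (R7).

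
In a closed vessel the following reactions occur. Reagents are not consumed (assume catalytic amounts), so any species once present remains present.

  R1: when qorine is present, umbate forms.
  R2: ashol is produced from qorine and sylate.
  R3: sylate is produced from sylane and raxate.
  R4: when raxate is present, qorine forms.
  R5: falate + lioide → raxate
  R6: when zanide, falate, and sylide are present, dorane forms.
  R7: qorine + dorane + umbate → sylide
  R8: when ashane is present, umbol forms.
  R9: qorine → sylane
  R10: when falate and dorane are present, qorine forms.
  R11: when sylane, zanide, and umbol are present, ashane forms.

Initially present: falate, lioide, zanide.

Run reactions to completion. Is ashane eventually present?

No

ashane would need sylane, zanide, and umbol (R11), but umbol never forms.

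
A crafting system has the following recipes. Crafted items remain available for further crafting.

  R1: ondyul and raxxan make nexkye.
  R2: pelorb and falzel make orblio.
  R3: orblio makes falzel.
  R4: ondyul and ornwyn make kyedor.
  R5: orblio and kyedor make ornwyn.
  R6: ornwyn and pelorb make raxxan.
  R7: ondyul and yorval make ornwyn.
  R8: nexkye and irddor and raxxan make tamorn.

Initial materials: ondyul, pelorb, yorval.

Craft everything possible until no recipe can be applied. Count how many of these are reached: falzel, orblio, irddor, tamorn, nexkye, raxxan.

2

ondyul and yorval → ornwyn (R7).
ornwyn and pelorb → raxxan (R6).
ondyul and raxxan → nexkye (R1).
falzel would need orblio (R3), but orblio is never obtained.
orblio would need pelorb and falzel (R2), but falzel is never obtained.
No rule produces irddor, and it is not given.
tamorn would need nexkye, irddor, and raxxan (R8), but irddor is never obtained.
nexkye: reached.
raxxan: reached.
Reached: nexkye and raxxan — 2 of the 6.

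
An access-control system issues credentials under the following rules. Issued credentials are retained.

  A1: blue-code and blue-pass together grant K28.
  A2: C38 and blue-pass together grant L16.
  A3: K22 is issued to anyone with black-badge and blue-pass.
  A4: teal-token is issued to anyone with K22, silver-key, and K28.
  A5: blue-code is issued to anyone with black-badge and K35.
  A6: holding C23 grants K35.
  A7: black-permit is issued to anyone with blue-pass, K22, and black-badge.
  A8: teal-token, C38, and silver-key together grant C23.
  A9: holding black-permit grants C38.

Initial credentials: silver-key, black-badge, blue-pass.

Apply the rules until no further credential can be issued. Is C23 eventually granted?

C23 would need teal-token, C38, and silver-key (A8), but teal-token is never granted.

No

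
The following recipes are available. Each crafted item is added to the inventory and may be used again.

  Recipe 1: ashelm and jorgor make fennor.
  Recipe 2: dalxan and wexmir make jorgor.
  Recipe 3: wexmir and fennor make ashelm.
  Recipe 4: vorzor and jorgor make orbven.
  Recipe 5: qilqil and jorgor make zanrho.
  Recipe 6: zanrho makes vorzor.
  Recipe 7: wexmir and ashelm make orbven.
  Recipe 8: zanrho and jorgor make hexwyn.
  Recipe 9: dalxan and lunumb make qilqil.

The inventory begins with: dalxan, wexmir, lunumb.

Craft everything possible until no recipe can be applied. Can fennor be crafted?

No

fennor would need ashelm and jorgor (Recipe 1), but ashelm is never obtained.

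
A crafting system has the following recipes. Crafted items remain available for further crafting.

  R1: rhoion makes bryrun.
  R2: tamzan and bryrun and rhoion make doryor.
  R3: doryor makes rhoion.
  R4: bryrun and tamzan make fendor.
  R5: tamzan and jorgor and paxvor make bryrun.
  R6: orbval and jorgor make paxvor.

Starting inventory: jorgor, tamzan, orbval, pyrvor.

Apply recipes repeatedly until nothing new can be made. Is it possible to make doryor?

doryor would need tamzan, bryrun, and rhoion (R2), but rhoion is never obtained.

No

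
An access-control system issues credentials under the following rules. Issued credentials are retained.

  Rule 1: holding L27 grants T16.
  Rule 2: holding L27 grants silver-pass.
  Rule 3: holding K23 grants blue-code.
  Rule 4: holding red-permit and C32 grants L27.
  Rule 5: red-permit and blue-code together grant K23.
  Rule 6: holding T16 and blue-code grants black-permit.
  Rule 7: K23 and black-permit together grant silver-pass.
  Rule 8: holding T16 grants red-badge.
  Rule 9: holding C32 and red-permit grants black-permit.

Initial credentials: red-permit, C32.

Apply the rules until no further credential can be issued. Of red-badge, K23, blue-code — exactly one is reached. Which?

Holding red-permit and C32 grants L27 (Rule 4).
Holding L27 grants T16 (Rule 1).
Holding T16 grants red-badge (Rule 8).
blue-code would need K23 (Rule 3), but K23 is never granted. K23 would need red-permit and blue-code (Rule 5), but blue-code is never granted.

red-badge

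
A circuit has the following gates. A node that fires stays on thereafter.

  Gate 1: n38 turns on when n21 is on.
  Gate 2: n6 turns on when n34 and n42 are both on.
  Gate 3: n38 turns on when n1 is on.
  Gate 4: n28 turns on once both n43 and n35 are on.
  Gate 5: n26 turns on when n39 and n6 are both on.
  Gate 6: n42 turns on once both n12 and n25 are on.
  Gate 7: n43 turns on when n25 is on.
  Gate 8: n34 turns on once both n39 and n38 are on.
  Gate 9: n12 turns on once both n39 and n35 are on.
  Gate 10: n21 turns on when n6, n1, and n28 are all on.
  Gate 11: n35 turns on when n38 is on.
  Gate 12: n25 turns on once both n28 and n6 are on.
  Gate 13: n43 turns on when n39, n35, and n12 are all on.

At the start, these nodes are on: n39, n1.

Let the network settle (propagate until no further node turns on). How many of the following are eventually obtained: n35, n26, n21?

1

n1 is on, so n38 turns on (Gate 3).
Gate 11: n38 on → n35 on.
n35: reached.
n26 would need n39 and n6 (Gate 5), but n6 never turns on.
n21 would need n6, n1, and n28 (Gate 10), but n6 never turns on.
Reached: n35 — 1 of the 3.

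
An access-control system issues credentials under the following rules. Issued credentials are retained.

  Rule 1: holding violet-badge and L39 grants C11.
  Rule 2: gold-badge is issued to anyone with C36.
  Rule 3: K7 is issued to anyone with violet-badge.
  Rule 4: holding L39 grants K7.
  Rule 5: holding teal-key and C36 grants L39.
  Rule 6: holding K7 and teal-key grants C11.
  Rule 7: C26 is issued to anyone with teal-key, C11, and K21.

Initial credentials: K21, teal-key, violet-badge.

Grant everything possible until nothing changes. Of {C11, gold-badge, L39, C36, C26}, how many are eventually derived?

Holding violet-badge grants K7 (Rule 3).
Holding K7 and teal-key grants C11 (Rule 6).
Holding teal-key, C11, and K21 grants C26 (Rule 7).
C11: reached.
gold-badge would need C36 (Rule 2), but C36 is never granted.
L39 would need teal-key and C36 (Rule 5), but C36 is never granted.
No rule produces C36, and it is not given.
C26: reached.
Reached: C11 and C26 — 2 of the 5.

2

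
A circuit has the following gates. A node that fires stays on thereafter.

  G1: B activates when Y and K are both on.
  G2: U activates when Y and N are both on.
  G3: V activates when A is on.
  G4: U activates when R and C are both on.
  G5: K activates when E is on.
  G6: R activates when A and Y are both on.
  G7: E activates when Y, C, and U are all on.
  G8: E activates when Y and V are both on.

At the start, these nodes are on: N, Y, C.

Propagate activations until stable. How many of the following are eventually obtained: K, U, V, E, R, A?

G2: Y and N on → U on.
G7: Y, C, and U on → E on.
E is on, so K activates (G5).
K: reached.
U: reached.
V would need A (G3), but A never turns on.
E: reached.
R would need A and Y (G6), but A never turns on.
No rule produces A, and it is not given.
Reached: K, U, and E — 3 of the 6.

3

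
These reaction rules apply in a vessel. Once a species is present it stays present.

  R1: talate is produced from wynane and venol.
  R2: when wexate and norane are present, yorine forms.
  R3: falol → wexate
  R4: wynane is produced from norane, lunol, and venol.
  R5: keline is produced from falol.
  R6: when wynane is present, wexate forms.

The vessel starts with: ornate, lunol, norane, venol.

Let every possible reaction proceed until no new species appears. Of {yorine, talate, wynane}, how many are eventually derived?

3

norane, lunol, and venol present → wynane forms (R4).
wynane and venol present → talate forms (R1).
wynane present → wexate forms (R6).
wexate and norane present → yorine forms (R2).
yorine: reached.
talate: reached.
wynane: reached.
All 3 are reached.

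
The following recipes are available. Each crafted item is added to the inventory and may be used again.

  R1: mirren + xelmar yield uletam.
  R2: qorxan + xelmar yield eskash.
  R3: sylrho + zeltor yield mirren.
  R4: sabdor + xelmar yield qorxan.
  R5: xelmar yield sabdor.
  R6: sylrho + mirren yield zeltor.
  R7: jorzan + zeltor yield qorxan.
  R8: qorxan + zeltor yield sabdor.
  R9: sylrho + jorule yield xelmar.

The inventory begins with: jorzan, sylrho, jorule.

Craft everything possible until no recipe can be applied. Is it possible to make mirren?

No

mirren would need sylrho and zeltor (R3), but zeltor is never obtained.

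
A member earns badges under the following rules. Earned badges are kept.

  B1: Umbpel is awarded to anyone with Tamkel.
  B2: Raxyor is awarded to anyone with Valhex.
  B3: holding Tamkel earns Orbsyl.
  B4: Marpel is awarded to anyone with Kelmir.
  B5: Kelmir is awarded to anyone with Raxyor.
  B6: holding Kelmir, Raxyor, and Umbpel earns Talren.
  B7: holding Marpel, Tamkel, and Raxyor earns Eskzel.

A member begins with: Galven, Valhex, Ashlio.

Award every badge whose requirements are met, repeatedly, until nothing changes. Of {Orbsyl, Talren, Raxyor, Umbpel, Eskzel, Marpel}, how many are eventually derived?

2

With Valhex, Raxyor is earned (B2).
With Raxyor, Kelmir is earned (B5).
With Kelmir, Marpel is earned (B4).
Orbsyl would need Tamkel (B3), but Tamkel is never earned.
Talren would need Kelmir, Raxyor, and Umbpel (B6), but Umbpel is never earned.
Raxyor: reached.
Umbpel would need Tamkel (B1), but Tamkel is never earned.
Eskzel would need Marpel, Tamkel, and Raxyor (B7), but Tamkel is never earned.
Marpel: reached.
Reached: Raxyor and Marpel — 2 of the 6.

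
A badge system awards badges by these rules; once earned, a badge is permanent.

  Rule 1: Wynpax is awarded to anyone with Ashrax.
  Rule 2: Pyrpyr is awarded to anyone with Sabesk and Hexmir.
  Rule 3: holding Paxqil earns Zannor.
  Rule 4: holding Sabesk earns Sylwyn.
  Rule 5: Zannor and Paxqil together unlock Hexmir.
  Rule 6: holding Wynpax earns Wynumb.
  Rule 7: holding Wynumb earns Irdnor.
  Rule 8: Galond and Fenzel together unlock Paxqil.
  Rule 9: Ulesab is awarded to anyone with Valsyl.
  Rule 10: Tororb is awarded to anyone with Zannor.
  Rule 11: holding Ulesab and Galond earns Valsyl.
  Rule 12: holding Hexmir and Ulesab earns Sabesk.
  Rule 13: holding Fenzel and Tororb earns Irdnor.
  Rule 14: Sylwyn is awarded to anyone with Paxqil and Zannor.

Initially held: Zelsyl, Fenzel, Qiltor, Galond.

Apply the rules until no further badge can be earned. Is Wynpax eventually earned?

No

Wynpax would need Ashrax (Rule 1), but Ashrax is never earned.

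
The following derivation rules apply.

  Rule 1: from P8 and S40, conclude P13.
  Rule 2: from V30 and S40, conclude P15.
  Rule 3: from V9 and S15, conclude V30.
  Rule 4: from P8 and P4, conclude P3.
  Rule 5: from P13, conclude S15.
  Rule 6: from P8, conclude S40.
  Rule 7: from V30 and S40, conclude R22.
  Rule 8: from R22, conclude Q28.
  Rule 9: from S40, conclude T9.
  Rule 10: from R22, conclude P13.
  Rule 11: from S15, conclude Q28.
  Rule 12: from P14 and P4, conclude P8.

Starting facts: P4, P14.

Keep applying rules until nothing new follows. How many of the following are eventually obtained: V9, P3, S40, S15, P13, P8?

From P14 and P4, Rule 12 gives P8.
P8 and P4 hold, so P3 follows (Rule 4).
From P8, Rule 6 gives S40.
P8 and S40 hold, so P13 follows (Rule 1).
From P13, Rule 5 gives S15.
No rule produces V9, and it is not given.
P3: reached.
S40: reached.
S15: reached.
P13: reached.
P8: reached.
Reached: P3, S40, S15, P13, and P8 — 5 of the 6.

5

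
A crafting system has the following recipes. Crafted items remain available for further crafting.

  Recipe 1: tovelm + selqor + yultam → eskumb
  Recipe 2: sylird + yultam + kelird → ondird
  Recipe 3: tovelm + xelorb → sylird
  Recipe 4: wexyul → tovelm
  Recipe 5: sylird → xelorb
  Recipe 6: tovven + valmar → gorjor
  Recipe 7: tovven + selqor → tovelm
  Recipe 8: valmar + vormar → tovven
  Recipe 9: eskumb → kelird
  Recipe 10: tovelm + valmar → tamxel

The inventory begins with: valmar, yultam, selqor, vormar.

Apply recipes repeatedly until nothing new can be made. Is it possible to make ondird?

No

ondird would need sylird, yultam, and kelird (Recipe 2), but sylird is never obtained.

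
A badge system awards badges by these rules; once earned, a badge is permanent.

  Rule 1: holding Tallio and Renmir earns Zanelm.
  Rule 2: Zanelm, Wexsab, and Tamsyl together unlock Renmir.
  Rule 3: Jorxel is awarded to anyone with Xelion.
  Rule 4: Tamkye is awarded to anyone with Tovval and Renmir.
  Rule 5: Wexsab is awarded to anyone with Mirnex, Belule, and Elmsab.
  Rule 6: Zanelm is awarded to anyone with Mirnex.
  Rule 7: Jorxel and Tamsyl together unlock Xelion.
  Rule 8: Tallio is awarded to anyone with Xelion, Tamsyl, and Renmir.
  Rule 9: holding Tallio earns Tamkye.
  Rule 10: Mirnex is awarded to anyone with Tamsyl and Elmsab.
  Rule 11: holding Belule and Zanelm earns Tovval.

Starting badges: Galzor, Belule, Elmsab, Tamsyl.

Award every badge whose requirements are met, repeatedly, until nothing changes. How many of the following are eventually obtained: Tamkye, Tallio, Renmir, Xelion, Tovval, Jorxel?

3

With Tamsyl and Elmsab, Mirnex is earned (Rule 10).
With Mirnex, Belule, and Elmsab, Wexsab is earned (Rule 5).
With Mirnex, Zanelm is earned (Rule 6).
With Belule and Zanelm, Tovval is earned (Rule 11).
With Zanelm, Wexsab, and Tamsyl, Renmir is earned (Rule 2).
With Tovval and Renmir, Tamkye is earned (Rule 4).
Tamkye: reached.
Tallio would need Xelion, Tamsyl, and Renmir (Rule 8), but Xelion is never earned.
Renmir: reached.
Xelion would need Jorxel and Tamsyl (Rule 7), but Jorxel is never earned.
Tovval: reached.
Jorxel would need Xelion (Rule 3), but Xelion is never earned.
Reached: Tamkye, Renmir, and Tovval — 3 of the 6.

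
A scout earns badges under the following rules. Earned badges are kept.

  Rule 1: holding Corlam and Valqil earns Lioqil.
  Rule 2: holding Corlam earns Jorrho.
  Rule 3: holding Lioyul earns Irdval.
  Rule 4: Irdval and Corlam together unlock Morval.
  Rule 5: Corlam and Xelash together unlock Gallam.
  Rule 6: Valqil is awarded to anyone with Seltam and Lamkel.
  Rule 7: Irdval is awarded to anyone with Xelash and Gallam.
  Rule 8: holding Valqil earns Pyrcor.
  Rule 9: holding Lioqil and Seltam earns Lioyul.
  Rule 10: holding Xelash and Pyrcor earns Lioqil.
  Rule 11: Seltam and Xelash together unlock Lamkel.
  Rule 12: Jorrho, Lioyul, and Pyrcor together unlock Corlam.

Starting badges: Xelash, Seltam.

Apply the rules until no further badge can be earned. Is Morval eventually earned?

No

Morval would need Irdval and Corlam (Rule 4), but Corlam is never earned.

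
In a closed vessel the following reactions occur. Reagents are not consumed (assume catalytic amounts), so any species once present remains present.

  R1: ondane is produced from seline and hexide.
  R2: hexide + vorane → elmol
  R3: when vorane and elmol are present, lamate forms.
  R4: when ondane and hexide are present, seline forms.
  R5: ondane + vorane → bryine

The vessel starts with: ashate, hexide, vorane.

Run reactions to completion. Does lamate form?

hexide and vorane present → elmol forms (R2).
vorane and elmol present → lamate forms (R3).

Yes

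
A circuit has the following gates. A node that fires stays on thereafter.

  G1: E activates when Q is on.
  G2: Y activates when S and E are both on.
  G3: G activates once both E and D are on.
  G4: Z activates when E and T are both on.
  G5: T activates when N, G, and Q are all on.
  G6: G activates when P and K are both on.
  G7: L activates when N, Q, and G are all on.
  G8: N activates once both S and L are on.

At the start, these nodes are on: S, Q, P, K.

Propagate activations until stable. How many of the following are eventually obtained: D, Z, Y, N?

1

G1: Q on → E on.
G2: S and E on → Y on.
No rule produces D, and it is not given.
Z would need E and T (G4), but T never turns on.
Y: reached.
N would need S and L (G8), but L never turns on.
Reached: Y — 1 of the 4.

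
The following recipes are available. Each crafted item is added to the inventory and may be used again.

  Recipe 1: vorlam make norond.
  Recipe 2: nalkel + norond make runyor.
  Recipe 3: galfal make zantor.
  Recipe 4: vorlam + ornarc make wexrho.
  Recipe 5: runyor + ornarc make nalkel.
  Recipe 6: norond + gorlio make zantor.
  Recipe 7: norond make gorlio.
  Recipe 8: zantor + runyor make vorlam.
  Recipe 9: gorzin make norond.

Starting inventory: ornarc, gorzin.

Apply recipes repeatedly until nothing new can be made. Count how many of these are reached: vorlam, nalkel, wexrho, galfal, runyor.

0

vorlam would need zantor and runyor (Recipe 8), but runyor is never obtained.
nalkel would need runyor and ornarc (Recipe 5), but runyor is never obtained.
wexrho would need vorlam and ornarc (Recipe 4), but vorlam is never obtained.
No rule produces galfal, and it is not given.
runyor would need nalkel and norond (Recipe 2), but nalkel is never obtained.
None of the 5 are reached.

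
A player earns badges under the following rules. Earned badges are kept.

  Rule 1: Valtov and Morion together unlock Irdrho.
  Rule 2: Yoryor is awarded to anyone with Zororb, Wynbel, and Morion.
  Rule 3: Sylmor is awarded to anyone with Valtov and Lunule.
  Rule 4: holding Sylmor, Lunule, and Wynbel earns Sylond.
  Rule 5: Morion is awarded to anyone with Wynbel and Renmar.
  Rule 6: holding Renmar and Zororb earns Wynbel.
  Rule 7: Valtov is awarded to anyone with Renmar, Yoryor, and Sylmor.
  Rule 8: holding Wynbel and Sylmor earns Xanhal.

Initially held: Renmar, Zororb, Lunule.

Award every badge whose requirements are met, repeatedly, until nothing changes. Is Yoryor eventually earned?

With Renmar and Zororb, Wynbel is earned (Rule 6).
With Wynbel and Renmar, Morion is earned (Rule 5).
With Zororb, Wynbel, and Morion, Yoryor is earned (Rule 2).

Yes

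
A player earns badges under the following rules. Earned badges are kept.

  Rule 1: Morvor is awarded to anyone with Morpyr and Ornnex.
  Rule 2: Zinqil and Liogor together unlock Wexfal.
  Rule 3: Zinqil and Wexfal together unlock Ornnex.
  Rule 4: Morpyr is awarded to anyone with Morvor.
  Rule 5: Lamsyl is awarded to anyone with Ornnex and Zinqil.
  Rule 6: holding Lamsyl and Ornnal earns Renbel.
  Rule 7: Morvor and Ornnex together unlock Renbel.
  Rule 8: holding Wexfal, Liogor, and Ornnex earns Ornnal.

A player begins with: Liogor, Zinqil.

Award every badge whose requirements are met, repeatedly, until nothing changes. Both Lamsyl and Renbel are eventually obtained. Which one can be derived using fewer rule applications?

Lamsyl

Lamsyl: With Zinqil and Liogor, Wexfal is earned (Rule 2). With Zinqil and Wexfal, Ornnex is earned (Rule 3). With Ornnex and Zinqil, Lamsyl is earned (Rule 5). [3 rule applications]
Renbel: With Zinqil and Liogor, Wexfal is earned (Rule 2). With Zinqil and Wexfal, Ornnex is earned (Rule 3). With Wexfal, Liogor, and Ornnex, Ornnal is earned (Rule 8). With Ornnex and Zinqil, Lamsyl is earned (Rule 5). With Lamsyl and Ornnal, Renbel is earned (Rule 6). [5 rule applications]
Lamsyl needs fewer.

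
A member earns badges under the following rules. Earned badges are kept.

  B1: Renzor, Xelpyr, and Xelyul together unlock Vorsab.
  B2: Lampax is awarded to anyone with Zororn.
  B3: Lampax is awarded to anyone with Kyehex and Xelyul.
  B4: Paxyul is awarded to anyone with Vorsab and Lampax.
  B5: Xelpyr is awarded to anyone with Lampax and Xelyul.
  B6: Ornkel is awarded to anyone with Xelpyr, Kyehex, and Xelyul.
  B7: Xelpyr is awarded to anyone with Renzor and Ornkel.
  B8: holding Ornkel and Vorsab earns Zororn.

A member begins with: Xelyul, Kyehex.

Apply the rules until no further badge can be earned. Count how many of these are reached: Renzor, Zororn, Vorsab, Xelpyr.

1

With Kyehex and Xelyul, Lampax is earned (B3).
With Lampax and Xelyul, Xelpyr is earned (B5).
No rule produces Renzor, and it is not given.
Zororn would need Ornkel and Vorsab (B8), but Vorsab is never earned.
Vorsab would need Renzor, Xelpyr, and Xelyul (B1), but Renzor is never earned.
Xelpyr: reached.
Reached: Xelpyr — 1 of the 4.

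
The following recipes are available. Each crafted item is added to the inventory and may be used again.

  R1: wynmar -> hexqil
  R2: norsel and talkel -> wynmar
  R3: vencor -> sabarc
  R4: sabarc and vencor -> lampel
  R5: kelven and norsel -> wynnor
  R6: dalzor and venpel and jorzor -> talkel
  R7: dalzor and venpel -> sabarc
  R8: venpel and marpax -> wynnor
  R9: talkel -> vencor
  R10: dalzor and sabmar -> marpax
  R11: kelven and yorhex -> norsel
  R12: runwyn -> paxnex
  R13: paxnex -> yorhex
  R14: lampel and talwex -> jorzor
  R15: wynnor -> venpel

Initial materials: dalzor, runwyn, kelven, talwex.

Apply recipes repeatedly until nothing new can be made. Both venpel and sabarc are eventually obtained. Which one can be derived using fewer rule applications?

venpel

venpel: runwyn -> paxnex (R12). paxnex -> yorhex (R13). Using R11, kelven and yorhex make norsel. Using R5, kelven and norsel make wynnor. Using R15, wynnor makes venpel. [5 rule applications]
sabarc: Using R12, runwyn makes paxnex. paxnex -> yorhex (R13). Using R11, kelven and yorhex make norsel. Using R5, kelven and norsel make wynnor. Using R15, wynnor makes venpel. Using R7, dalzor and venpel make sabarc. [6 rule applications]
venpel needs fewer.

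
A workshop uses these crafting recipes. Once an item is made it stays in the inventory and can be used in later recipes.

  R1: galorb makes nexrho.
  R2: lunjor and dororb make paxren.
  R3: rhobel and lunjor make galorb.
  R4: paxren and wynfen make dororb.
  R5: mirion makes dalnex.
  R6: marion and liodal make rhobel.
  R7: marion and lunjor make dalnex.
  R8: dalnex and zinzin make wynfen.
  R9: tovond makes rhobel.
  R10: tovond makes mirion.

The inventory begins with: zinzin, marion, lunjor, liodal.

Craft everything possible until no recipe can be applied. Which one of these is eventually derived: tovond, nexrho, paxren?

nexrho

Using R6, marion and liodal make rhobel.
Using R3, rhobel and lunjor make galorb.
galorb → nexrho (R1).
No rule produces tovond, and it is not given. paxren would need lunjor and dororb (R2), but dororb is never obtained.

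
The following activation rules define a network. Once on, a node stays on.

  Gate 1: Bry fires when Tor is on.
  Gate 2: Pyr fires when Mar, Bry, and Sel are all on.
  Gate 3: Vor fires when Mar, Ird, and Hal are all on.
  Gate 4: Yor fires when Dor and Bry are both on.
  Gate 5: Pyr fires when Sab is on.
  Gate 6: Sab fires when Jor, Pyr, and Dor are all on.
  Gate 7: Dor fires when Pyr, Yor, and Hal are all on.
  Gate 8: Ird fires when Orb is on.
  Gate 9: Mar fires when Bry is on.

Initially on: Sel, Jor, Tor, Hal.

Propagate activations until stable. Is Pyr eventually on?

Tor is on, so Bry fires (Gate 1).
Bry is on, so Mar fires (Gate 9).
Mar, Bry, and Sel are on, so Pyr fires (Gate 2).

Yes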